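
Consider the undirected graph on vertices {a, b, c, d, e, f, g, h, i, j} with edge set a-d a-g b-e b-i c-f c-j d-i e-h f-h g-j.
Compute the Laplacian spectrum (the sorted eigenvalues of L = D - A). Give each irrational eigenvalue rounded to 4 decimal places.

[0, 0.3820, 0.3820, 1.3820, 1.3820, 2.6180, 2.6180, 3.6180, 3.6180, 4]

With the vertex order [a, b, c, d, e, f, g, h, i, j], the degrees are [2, 2, 2, 2, 2, 2, 2, 2, 2, 2], giving D = diag(2, 2, 2, 2, 2, 2, 2, 2, 2, 2) and L = D - A. Since every row of L sums to 0, the all-ones vector is in the kernel and 0 is an eigenvalue. The single zero eigenvalue shows the graph is connected.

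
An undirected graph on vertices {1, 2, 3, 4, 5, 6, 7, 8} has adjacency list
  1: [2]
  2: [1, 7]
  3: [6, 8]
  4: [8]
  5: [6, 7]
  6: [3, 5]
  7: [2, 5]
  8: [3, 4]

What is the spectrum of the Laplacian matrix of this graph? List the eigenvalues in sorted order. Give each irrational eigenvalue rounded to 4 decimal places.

Each diagonal entry of L is the vertex degree and each off-diagonal entry is -1 where an edge is present, 0 otherwise; in the order [1, 2, 3, 4, 5, 6, 7, 8] the diagonal is [1, 2, 2, 1, 2, 2, 2, 2]. Since every row of L sums to 0, the all-ones vector is in the kernel and 0 is an eigenvalue. The single zero eigenvalue shows the graph is connected. By the matrix-tree theorem the graph has (1/8) * product of the nonzero eigenvalues = 1 spanning tree. The largest eigenvalue, 3.8478, is at most the vertex count 8.

[0, 0.1522, 0.5858, 1.2346, 2, 2.7654, 3.4142, 3.8478]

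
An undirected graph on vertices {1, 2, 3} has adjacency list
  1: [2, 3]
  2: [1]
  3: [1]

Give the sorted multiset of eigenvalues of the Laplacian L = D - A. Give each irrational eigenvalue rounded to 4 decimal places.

Reading degrees in the order [1, 2, 3] gives [2, 1, 1]; set D = diag(2, 1, 1) and form L = D - A. L is symmetric positive semidefinite, so every eigenvalue is real and nonnegative. The single zero eigenvalue shows the graph is connected. The eigenvalues sum to 4, which equals trace(L) = 2|E|.

[0, 1, 3]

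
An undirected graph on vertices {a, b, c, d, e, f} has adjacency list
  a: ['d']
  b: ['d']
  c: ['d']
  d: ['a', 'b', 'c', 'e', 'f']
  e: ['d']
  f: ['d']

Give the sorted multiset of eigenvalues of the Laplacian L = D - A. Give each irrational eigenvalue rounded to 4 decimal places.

[0, 1, 1, 1, 1, 6]

Each diagonal entry of L is the vertex degree and each off-diagonal entry is -1 where an edge is present, 0 otherwise; in the order [a, b, c, d, e, f] the diagonal is [1, 1, 1, 5, 1, 1]. Since every row of L sums to 0, the all-ones vector is in the kernel and 0 is an eigenvalue. The single zero eigenvalue shows the graph is connected.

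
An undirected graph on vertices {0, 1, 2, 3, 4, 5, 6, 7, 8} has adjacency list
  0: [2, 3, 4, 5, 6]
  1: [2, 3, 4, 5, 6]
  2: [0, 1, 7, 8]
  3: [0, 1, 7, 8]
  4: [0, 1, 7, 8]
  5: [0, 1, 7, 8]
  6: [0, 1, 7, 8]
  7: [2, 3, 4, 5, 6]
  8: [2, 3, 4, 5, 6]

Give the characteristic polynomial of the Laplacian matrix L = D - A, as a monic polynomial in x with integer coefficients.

Each diagonal entry of L is the vertex degree and each off-diagonal entry is -1 where an edge is present, 0 otherwise; in the order [0, 1, 2, 3, 4, 5, 6, 7, 8] the diagonal is [5, 5, 4, 4, 4, 4, 4, 5, 5]. L has integer entries, so p(x) = det(xI - L) has integer coefficients. Expanding the determinant yields x^9 - 40x^8 + 690x^7 - 6720x^6 + 40485x^5 - 154704x^4 + 366560x^3 - 492800x^2 + 288000x. Since p(0) = det(-L) = 0, x divides p(x). By the matrix-tree theorem the graph has (1/9) * product of the nonzero eigenvalues = 32000 spanning trees. The eigenvalues sum to 40, which equals trace(L) = 2|E|.

x^9 - 40x^8 + 690x^7 - 6720x^6 + 40485x^5 - 154704x^4 + 366560x^3 - 492800x^2 + 288000x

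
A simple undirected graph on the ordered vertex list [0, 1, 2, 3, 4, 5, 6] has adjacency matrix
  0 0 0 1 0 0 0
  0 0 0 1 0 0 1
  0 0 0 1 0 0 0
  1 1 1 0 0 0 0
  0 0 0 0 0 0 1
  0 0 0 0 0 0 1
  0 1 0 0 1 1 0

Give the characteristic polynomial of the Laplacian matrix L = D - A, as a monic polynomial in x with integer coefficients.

Reading degrees in the order [0, 1, 2, 3, 4, 5, 6] gives [1, 2, 1, 3, 1, 1, 3]; set D = diag(1, 2, 1, 3, 1, 1, 3) and form L = D - A. L has integer entries, so p(x) = det(xI - L) has integer coefficients. Expanding the determinant yields x^7 - 12x^6 + 53x^5 - 108x^4 + 107x^3 - 48x^2 + 7x. The constant term is 0 because L is singular (the all-ones vector lies in its kernel). There is one zero in the spectrum, matching the 1 component. The largest eigenvalue, 4.4142, is at most the vertex count 7.

x^7 - 12x^6 + 53x^5 - 108x^4 + 107x^3 - 48x^2 + 7x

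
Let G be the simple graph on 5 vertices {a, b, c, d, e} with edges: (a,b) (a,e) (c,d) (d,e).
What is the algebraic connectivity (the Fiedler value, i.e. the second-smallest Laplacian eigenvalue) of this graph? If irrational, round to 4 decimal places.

With the vertex order [a, b, c, d, e], the degrees are [2, 1, 1, 2, 2], giving D = diag(2, 1, 1, 2, 2) and L = D - A. Computing the eigenvalues of L and sorting gives [0, 0.3820, 1.3820, 2.6180, 3.6180]. The Fiedler value lambda_2 = 0.3820 is strictly positive, so the graph is connected. There is one zero in the spectrum, matching the 1 component. By the matrix-tree theorem the graph has (1/5) * product of the nonzero eigenvalues = 1 spanning tree.

0.3820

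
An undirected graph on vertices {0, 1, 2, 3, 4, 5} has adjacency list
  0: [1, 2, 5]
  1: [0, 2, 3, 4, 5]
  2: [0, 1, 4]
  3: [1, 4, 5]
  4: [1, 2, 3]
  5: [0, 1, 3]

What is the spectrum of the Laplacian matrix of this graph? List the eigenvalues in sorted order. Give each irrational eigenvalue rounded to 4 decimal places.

With the vertex order [0, 1, 2, 3, 4, 5], the degrees are [3, 5, 3, 3, 3, 3], giving D = diag(3, 5, 3, 3, 3, 3) and L = D - A. Diagonalising L (or applying a numerical eigensolver to the 6x6 matrix) gives the spectrum above. The single zero eigenvalue shows the graph is connected. The eigenvalues sum to 20, which equals trace(L) = 2|E|.

[0, 2.3820, 2.3820, 4.6180, 4.6180, 6]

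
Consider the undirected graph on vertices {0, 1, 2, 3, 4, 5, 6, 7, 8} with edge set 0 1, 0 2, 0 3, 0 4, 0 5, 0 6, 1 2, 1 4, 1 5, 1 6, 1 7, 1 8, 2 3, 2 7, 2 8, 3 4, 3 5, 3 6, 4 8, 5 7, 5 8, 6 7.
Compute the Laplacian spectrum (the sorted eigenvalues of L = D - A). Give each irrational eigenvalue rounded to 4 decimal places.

With the vertex order [0, 1, 2, 3, 4, 5, 6, 7, 8], the degrees are [6, 7, 5, 5, 4, 5, 4, 4, 4], giving D = diag(6, 7, 5, 5, 4, 5, 4, 4, 4) and L = D - A. Since every row of L sums to 0, the all-ones vector is in the kernel and 0 is an eigenvalue. The eigenvalues sum to 44, which equals trace(L) = 2|E|. By the matrix-tree theorem the graph has (1/9) * product of the nonzero eigenvalues = 60075 spanning trees.

[0, 3, 3.6289, 4.7632, 5, 5, 6.2156, 7.9167, 8.4755]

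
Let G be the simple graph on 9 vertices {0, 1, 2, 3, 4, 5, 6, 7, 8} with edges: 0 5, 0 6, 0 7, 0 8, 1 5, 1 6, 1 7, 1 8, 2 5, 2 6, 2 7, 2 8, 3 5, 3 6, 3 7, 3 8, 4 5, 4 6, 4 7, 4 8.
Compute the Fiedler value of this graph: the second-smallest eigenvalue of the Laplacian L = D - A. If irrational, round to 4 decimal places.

4

Reading degrees in the order [0, 1, 2, 3, 4, 5, 6, 7, 8] gives [4, 4, 4, 4, 4, 5, 5, 5, 5]; set D = diag(4, 4, 4, 4, 4, 5, 5, 5, 5) and form L = D - A. Computing the eigenvalues of L and sorting gives [0, 4, 4, 4, 4, 5, 5, 5, 9]. The Fiedler value lambda_2 = 4 is strictly positive, so the graph is connected. By the matrix-tree theorem the graph has (1/9) * product of the nonzero eigenvalues = 32000 spanning trees. There is one zero in the spectrum, matching the 1 component.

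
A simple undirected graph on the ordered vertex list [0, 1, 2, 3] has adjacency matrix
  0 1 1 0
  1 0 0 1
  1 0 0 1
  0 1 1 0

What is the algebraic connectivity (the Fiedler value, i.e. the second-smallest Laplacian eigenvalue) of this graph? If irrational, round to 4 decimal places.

Reading degrees in the order [0, 1, 2, 3] gives [2, 2, 2, 2]; set D = diag(2, 2, 2, 2) and form L = D - A. The smallest Laplacian eigenvalue is always 0. The next one, lambda_2 = 2, measures how hard the graph is to disconnect: larger values mean better connectivity.

2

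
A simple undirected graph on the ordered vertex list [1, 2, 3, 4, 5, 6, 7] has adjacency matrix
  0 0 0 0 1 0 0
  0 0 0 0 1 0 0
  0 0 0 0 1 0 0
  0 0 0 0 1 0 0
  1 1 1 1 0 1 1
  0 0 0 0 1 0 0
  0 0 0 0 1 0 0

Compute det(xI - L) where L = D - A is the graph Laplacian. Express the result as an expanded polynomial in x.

x^7 - 12x^6 + 45x^5 - 80x^4 + 75x^3 - 36x^2 + 7x

Reading degrees in the order [1, 2, 3, 4, 5, 6, 7] gives [1, 1, 1, 1, 6, 1, 1]; set D = diag(1, 1, 1, 1, 6, 1, 1) and form L = D - A. L has integer entries, so p(x) = det(xI - L) has integer coefficients. Expanding the determinant yields x^7 - 12x^6 + 45x^5 - 80x^4 + 75x^3 - 36x^2 + 7x. Since p(0) = det(-L) = 0, x divides p(x). By the matrix-tree theorem the graph has (1/7) * product of the nonzero eigenvalues = 1 spanning tree. The eigenvalues sum to 12, which equals trace(L) = 2|E|.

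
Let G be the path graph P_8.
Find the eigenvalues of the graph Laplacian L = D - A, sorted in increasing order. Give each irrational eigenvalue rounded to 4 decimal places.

The graph has 8 vertices and degree multiset [2, 2, 2, 2, 2, 2, 1, 1]; D is the diagonal matrix of degrees and L = D - A. The multiplicity of 0 as a Laplacian eigenvalue equals the number of connected components. By the matrix-tree theorem the graph has (1/8) * product of the nonzero eigenvalues = 1 spanning tree. There is one zero in the spectrum, matching the 1 component.

[0, 0.1522, 0.5858, 1.2346, 2, 2.7654, 3.4142, 3.8478]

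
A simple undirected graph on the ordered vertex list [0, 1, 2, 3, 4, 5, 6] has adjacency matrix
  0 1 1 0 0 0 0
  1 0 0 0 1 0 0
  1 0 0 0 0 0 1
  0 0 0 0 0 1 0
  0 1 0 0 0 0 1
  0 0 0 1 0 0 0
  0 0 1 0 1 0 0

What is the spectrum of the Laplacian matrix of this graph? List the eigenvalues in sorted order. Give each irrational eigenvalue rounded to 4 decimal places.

[0, 0, 1.3820, 1.3820, 2, 3.6180, 3.6180]

Each diagonal entry of L is the vertex degree and each off-diagonal entry is -1 where an edge is present, 0 otherwise; in the order [0, 1, 2, 3, 4, 5, 6] the diagonal is [2, 2, 2, 1, 2, 1, 2]. L is symmetric positive semidefinite, so every eigenvalue is real and nonnegative. The 2 zero eigenvalues correspond to the 2 connected components. The largest eigenvalue, 3.6180, is at most the vertex count 7.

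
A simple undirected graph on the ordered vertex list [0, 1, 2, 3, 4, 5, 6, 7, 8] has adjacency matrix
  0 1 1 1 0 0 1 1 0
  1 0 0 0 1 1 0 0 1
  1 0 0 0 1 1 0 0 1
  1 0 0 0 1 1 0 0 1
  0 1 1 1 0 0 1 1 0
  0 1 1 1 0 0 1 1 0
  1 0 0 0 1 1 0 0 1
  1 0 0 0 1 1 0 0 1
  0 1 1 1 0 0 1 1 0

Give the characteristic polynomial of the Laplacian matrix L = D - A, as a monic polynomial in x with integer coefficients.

x^9 - 40x^8 + 690x^7 - 6720x^6 + 40485x^5 - 154704x^4 + 366560x^3 - 492800x^2 + 288000x

With the vertex order [0, 1, 2, 3, 4, 5, 6, 7, 8], the degrees are [5, 4, 4, 4, 5, 5, 4, 4, 5], giving D = diag(5, 4, 4, 4, 5, 5, 4, 4, 5) and L = D - A. The eigenvalues of L are [0, 4, 4, 4, 4, 5, 5, 5, 9]; the characteristic polynomial is the product of (x - lambda_i), which multiplies out to x^9 - 40x^8 + 690x^7 - 6720x^6 + 40485x^5 - 154704x^4 + 366560x^3 - 492800x^2 + 288000x. Since p(0) = det(-L) = 0, x divides p(x). The largest eigenvalue, 9, is at most the vertex count 9. By the matrix-tree theorem the graph has (1/9) * product of the nonzero eigenvalues = 32000 spanning trees.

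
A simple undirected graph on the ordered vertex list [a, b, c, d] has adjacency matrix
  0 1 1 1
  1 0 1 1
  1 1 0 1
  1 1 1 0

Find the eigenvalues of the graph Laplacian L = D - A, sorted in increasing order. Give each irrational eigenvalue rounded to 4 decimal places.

[0, 4, 4, 4]

Reading degrees in the order [a, b, c, d] gives [3, 3, 3, 3]; set D = diag(3, 3, 3, 3) and form L = D - A. Diagonalising L (or applying a numerical eigensolver to the 4x4 matrix) gives the spectrum above. There is one zero in the spectrum, matching the 1 component.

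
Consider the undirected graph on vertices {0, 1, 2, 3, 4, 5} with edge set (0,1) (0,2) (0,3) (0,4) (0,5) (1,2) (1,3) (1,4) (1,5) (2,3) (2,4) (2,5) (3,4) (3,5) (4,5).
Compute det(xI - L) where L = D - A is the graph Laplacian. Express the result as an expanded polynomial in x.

With the vertex order [0, 1, 2, 3, 4, 5], the degrees are [5, 5, 5, 5, 5, 5], giving D = diag(5, 5, 5, 5, 5, 5) and L = D - A. L has integer entries, so p(x) = det(xI - L) has integer coefficients. Expanding the determinant yields x^6 - 30x^5 + 360x^4 - 2160x^3 + 6480x^2 - 7776x. The constant term is 0 because L is singular (the all-ones vector lies in its kernel).

x^6 - 30x^5 + 360x^4 - 2160x^3 + 6480x^2 - 7776x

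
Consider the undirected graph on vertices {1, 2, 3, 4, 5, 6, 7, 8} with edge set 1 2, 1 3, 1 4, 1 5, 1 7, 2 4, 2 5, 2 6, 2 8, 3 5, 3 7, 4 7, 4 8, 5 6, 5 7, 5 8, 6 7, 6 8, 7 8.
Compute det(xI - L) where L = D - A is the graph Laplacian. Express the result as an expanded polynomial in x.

x^8 - 38x^7 + 609x^6 - 5328x^5 + 27434x^4 - 82964x^3 + 136108x^2 - 93192x

With the vertex order [1, 2, 3, 4, 5, 6, 7, 8], the degrees are [5, 5, 3, 4, 6, 4, 6, 5], giving D = diag(5, 5, 3, 4, 6, 4, 6, 5) and L = D - A. Computing det(xI - L) by cofactor expansion (or equivalently via sum-over-permutations) gives x^8 - 38x^7 + 609x^6 - 5328x^5 + 27434x^4 - 82964x^3 + 136108x^2 - 93192x. The coefficient of x^7 equals -trace(L) = -38, matching the sum of degrees. The eigenvalues sum to 38, which equals trace(L) = 2|E|.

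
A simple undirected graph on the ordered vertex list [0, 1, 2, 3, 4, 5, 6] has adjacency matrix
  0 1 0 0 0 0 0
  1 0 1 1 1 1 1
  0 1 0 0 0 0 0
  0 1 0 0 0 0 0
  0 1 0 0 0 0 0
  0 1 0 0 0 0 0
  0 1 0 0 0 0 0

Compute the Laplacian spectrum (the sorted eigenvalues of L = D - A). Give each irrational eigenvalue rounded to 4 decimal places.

[0, 1, 1, 1, 1, 1, 7]

Reading degrees in the order [0, 1, 2, 3, 4, 5, 6] gives [1, 6, 1, 1, 1, 1, 1]; set D = diag(1, 6, 1, 1, 1, 1, 1) and form L = D - A. Diagonalising L (or applying a numerical eigensolver to the 7x7 matrix) gives the spectrum above. The eigenvalues sum to 12, which equals trace(L) = 2|E|. By the matrix-tree theorem the graph has (1/7) * product of the nonzero eigenvalues = 1 spanning tree.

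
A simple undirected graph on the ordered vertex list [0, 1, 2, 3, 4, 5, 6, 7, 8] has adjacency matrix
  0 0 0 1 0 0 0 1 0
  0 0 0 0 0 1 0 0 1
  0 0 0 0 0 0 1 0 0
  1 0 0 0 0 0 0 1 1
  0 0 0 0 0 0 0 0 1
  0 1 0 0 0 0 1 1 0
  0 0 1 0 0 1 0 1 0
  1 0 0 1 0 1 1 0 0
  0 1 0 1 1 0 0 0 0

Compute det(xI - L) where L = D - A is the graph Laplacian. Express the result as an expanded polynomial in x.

Each diagonal entry of L is the vertex degree and each off-diagonal entry is -1 where an edge is present, 0 otherwise; in the order [0, 1, 2, 3, 4, 5, 6, 7, 8] the diagonal is [2, 2, 1, 3, 1, 3, 3, 4, 3]. L has integer entries, so p(x) = det(xI - L) has integer coefficients. Expanding the determinant yields x^9 - 22x^8 + 200x^7 - 972x^6 + 2731x^5 - 4484x^4 + 4144x^3 - 1946x^2 + 351x. The constant term is 0 because L is singular (the all-ones vector lies in its kernel). The largest eigenvalue, 5.2708, is at most the vertex count 9. By the matrix-tree theorem the graph has (1/9) * product of the nonzero eigenvalues = 39 spanning trees.

x^9 - 22x^8 + 200x^7 - 972x^6 + 2731x^5 - 4484x^4 + 4144x^3 - 1946x^2 + 351x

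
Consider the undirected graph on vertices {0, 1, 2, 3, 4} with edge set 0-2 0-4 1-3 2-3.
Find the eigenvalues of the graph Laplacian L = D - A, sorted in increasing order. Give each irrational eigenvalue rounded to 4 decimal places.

Reading degrees in the order [0, 1, 2, 3, 4] gives [2, 1, 2, 2, 1]; set D = diag(2, 1, 2, 2, 1) and form L = D - A. Since every row of L sums to 0, the all-ones vector is in the kernel and 0 is an eigenvalue. The single zero eigenvalue shows the graph is connected. The largest eigenvalue, 3.6180, is at most the vertex count 5.

[0, 0.3820, 1.3820, 2.6180, 3.6180]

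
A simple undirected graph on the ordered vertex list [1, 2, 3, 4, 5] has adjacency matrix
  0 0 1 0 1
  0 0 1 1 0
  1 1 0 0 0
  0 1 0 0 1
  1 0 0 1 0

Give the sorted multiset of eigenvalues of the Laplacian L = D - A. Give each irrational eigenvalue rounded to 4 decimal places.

Each diagonal entry of L is the vertex degree and each off-diagonal entry is -1 where an edge is present, 0 otherwise; in the order [1, 2, 3, 4, 5] the diagonal is [2, 2, 2, 2, 2]. Diagonalising L (or applying a numerical eigensolver to the 5x5 matrix) gives the spectrum above. The eigenvalues sum to 10, which equals trace(L) = 2|E|.

[0, 1.3820, 1.3820, 3.6180, 3.6180]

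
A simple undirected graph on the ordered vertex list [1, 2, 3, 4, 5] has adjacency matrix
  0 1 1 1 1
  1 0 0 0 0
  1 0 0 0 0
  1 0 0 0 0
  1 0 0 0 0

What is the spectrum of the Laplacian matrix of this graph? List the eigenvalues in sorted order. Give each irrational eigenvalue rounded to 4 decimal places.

Reading degrees in the order [1, 2, 3, 4, 5] gives [4, 1, 1, 1, 1]; set D = diag(4, 1, 1, 1, 1) and form L = D - A. Diagonalising L (or applying a numerical eigensolver to the 5x5 matrix) gives the spectrum above. The single zero eigenvalue shows the graph is connected. The eigenvalues sum to 8, which equals trace(L) = 2|E|.

[0, 1, 1, 1, 5]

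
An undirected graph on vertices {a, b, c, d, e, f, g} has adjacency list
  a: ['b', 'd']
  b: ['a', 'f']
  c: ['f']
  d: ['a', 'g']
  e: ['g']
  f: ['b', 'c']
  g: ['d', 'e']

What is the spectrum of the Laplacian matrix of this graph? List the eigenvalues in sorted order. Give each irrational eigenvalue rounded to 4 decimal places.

[0, 0.1981, 0.7530, 1.5550, 2.4450, 3.2470, 3.8019]

Reading degrees in the order [a, b, c, d, e, f, g] gives [2, 2, 1, 2, 1, 2, 2]; set D = diag(2, 2, 1, 2, 1, 2, 2) and form L = D - A. L is symmetric positive semidefinite, so every eigenvalue is real and nonnegative.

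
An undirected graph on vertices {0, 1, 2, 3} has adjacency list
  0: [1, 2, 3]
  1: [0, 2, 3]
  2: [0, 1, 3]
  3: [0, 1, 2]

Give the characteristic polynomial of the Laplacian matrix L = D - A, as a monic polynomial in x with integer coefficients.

Each diagonal entry of L is the vertex degree and each off-diagonal entry is -1 where an edge is present, 0 otherwise; in the order [0, 1, 2, 3] the diagonal is [3, 3, 3, 3]. The eigenvalues of L are [0, 4, 4, 4]; the characteristic polynomial is the product of (x - lambda_i), which multiplies out to x^4 - 12x^3 + 48x^2 - 64x. Since p(0) = det(-L) = 0, x divides p(x). The eigenvalues sum to 12, which equals trace(L) = 2|E|.

x^4 - 12x^3 + 48x^2 - 64x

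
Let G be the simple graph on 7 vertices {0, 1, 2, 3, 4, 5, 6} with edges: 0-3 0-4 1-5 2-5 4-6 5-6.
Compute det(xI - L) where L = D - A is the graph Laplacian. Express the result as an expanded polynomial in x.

x^7 - 12x^6 + 54x^5 - 114x^4 + 116x^3 - 52x^2 + 7x

Each diagonal entry of L is the vertex degree and each off-diagonal entry is -1 where an edge is present, 0 otherwise; in the order [0, 1, 2, 3, 4, 5, 6] the diagonal is [2, 1, 1, 1, 2, 3, 2]. L has integer entries, so p(x) = det(xI - L) has integer coefficients. Expanding the determinant yields x^7 - 12x^6 + 54x^5 - 114x^4 + 116x^3 - 52x^2 + 7x. Since p(0) = det(-L) = 0, x divides p(x). The largest eigenvalue, 4.2283, is at most the vertex count 7. By the matrix-tree theorem the graph has (1/7) * product of the nonzero eigenvalues = 1 spanning tree.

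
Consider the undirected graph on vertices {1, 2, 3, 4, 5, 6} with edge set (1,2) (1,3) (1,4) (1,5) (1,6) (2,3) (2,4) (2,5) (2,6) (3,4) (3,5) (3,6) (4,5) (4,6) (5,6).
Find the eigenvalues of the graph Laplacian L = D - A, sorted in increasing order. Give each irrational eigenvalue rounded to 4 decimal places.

[0, 6, 6, 6, 6, 6]

Reading degrees in the order [1, 2, 3, 4, 5, 6] gives [5, 5, 5, 5, 5, 5]; set D = diag(5, 5, 5, 5, 5, 5) and form L = D - A. Since every row of L sums to 0, the all-ones vector is in the kernel and 0 is an eigenvalue. The single zero eigenvalue shows the graph is connected. The largest eigenvalue, 6, is at most the vertex count 6.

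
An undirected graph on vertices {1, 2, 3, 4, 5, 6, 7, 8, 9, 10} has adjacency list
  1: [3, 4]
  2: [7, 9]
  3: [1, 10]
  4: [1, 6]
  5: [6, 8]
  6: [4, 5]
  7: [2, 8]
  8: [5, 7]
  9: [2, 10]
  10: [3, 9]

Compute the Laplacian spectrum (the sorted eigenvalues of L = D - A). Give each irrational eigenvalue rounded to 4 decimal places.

[0, 0.3820, 0.3820, 1.3820, 1.3820, 2.6180, 2.6180, 3.6180, 3.6180, 4]

With the vertex order [1, 2, 3, 4, 5, 6, 7, 8, 9, 10], the degrees are [2, 2, 2, 2, 2, 2, 2, 2, 2, 2], giving D = diag(2, 2, 2, 2, 2, 2, 2, 2, 2, 2) and L = D - A. L is symmetric positive semidefinite, so every eigenvalue is real and nonnegative. By the matrix-tree theorem the graph has (1/10) * product of the nonzero eigenvalues = 10 spanning trees.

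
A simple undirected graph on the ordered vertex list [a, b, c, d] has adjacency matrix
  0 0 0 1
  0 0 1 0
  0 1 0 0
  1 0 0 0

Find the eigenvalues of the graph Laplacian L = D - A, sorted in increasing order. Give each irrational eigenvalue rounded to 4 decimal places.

[0, 0, 2, 2]

With the vertex order [a, b, c, d], the degrees are [1, 1, 1, 1], giving D = diag(1, 1, 1, 1) and L = D - A. Since every row of L sums to 0, the all-ones vector is in the kernel and 0 is an eigenvalue. The 2 zero eigenvalues correspond to the 2 connected components. The eigenvalues sum to 4, which equals trace(L) = 2|E|. The largest eigenvalue, 2, is at most the vertex count 4.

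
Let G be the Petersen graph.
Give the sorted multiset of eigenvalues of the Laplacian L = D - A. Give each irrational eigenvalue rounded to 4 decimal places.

[0, 2, 2, 2, 2, 2, 5, 5, 5, 5]

The graph has 10 vertices and degree multiset [3, 3, 3, 3, 3, 3, 3, 3, 3, 3]; D is the diagonal matrix of degrees and L = D - A. Diagonalising L (or applying a numerical eigensolver to the 10x10 matrix) gives the spectrum above. The single zero eigenvalue shows the graph is connected. The eigenvalues sum to 30, which equals trace(L) = 2|E|. By the matrix-tree theorem the graph has (1/10) * product of the nonzero eigenvalues = 2000 spanning trees.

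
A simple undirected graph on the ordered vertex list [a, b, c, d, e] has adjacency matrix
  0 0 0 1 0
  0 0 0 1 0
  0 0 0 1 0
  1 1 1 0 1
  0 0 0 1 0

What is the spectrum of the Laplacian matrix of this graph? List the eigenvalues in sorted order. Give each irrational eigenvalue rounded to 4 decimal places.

Each diagonal entry of L is the vertex degree and each off-diagonal entry is -1 where an edge is present, 0 otherwise; in the order [a, b, c, d, e] the diagonal is [1, 1, 1, 4, 1]. L is symmetric positive semidefinite, so every eigenvalue is real and nonnegative. By the matrix-tree theorem the graph has (1/5) * product of the nonzero eigenvalues = 1 spanning tree.

[0, 1, 1, 1, 5]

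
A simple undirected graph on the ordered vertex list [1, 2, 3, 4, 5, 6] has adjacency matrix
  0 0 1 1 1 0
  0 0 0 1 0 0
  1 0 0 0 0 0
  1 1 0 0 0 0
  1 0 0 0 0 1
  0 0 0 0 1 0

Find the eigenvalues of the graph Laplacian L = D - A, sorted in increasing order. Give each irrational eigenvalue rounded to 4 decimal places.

[0, 0.3820, 0.6972, 2, 2.6180, 4.3028]

With the vertex order [1, 2, 3, 4, 5, 6], the degrees are [3, 1, 1, 2, 2, 1], giving D = diag(3, 1, 1, 2, 2, 1) and L = D - A. The multiplicity of 0 as a Laplacian eigenvalue equals the number of connected components. There is one zero in the spectrum, matching the 1 component.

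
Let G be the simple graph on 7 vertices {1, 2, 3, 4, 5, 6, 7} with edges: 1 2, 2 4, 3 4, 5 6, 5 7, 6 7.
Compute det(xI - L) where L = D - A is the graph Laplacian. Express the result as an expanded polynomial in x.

Reading degrees in the order [1, 2, 3, 4, 5, 6, 7] gives [1, 2, 1, 2, 2, 2, 2]; set D = diag(1, 2, 1, 2, 2, 2, 2) and form L = D - A. L has integer entries, so p(x) = det(xI - L) has integer coefficients. Expanding the determinant yields x^7 - 12x^6 + 55x^5 - 118x^4 + 114x^3 - 36x^2. The constant term is 0 because L is singular (the all-ones vector lies in its kernel).

x^7 - 12x^6 + 55x^5 - 118x^4 + 114x^3 - 36x^2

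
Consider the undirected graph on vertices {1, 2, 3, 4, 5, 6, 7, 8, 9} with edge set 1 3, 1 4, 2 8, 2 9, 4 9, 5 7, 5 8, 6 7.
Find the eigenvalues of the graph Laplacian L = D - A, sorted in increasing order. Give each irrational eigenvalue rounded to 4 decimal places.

With the vertex order [1, 2, 3, 4, 5, 6, 7, 8, 9], the degrees are [2, 2, 1, 2, 2, 1, 2, 2, 2], giving D = diag(2, 2, 1, 2, 2, 1, 2, 2, 2) and L = D - A. The multiplicity of 0 as a Laplacian eigenvalue equals the number of connected components. The largest eigenvalue, 3.8794, is at most the vertex count 9.

[0, 0.1206, 0.4679, 1, 1.6527, 2.3473, 3, 3.5321, 3.8794]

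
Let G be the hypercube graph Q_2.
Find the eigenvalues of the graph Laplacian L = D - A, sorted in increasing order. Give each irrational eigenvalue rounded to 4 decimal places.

[0, 2, 2, 4]

The graph has 4 vertices and degree multiset [2, 2, 2, 2]; D is the diagonal matrix of degrees and L = D - A. Diagonalising L (or applying a numerical eigensolver to the 4x4 matrix) gives the spectrum above. The largest eigenvalue, 4, is at most the vertex count 4.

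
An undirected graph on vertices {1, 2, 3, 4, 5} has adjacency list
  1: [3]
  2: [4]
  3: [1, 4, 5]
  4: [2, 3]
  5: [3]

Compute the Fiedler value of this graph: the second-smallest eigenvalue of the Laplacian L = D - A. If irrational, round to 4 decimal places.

0.5188

Each diagonal entry of L is the vertex degree and each off-diagonal entry is -1 where an edge is present, 0 otherwise; in the order [1, 2, 3, 4, 5] the diagonal is [1, 1, 3, 2, 1]. The smallest Laplacian eigenvalue is always 0. The next one, lambda_2 = 0.5188, measures how hard the graph is to disconnect: larger values mean better connectivity. There is one zero in the spectrum, matching the 1 component.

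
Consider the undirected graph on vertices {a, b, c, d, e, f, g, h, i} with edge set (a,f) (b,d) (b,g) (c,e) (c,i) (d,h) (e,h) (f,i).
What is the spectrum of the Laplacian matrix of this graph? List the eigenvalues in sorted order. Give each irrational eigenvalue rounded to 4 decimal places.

[0, 0.1206, 0.4679, 1, 1.6527, 2.3473, 3, 3.5321, 3.8794]

Reading degrees in the order [a, b, c, d, e, f, g, h, i] gives [1, 2, 2, 2, 2, 2, 1, 2, 2]; set D = diag(1, 2, 2, 2, 2, 2, 1, 2, 2) and form L = D - A. L is symmetric positive semidefinite, so every eigenvalue is real and nonnegative. The single zero eigenvalue shows the graph is connected.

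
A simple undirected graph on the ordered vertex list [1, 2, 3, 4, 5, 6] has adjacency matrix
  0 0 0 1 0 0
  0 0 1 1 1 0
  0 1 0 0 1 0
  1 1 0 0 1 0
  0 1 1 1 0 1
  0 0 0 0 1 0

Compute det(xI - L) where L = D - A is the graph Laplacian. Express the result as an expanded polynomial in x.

With the vertex order [1, 2, 3, 4, 5, 6], the degrees are [1, 3, 2, 3, 4, 1], giving D = diag(1, 3, 2, 3, 4, 1) and L = D - A. Computing det(xI - L) by cofactor expansion (or equivalently via sum-over-permutations) gives x^6 - 14x^5 + 71x^4 - 158x^3 + 149x^2 - 48x. The coefficient of x^5 equals -trace(L) = -14, matching the sum of degrees. The eigenvalues sum to 14, which equals trace(L) = 2|E|.

x^6 - 14x^5 + 71x^4 - 158x^3 + 149x^2 - 48x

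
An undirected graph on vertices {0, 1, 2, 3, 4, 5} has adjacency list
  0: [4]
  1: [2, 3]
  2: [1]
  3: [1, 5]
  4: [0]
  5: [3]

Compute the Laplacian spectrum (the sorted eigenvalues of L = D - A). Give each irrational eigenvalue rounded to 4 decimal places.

[0, 0, 0.5858, 2, 2, 3.4142]

Each diagonal entry of L is the vertex degree and each off-diagonal entry is -1 where an edge is present, 0 otherwise; in the order [0, 1, 2, 3, 4, 5] the diagonal is [1, 2, 1, 2, 1, 1]. Diagonalising L (or applying a numerical eigensolver to the 6x6 matrix) gives the spectrum above. The 2 zero eigenvalues correspond to the 2 connected components. There are 2 zeros in the spectrum, matching the 2 components.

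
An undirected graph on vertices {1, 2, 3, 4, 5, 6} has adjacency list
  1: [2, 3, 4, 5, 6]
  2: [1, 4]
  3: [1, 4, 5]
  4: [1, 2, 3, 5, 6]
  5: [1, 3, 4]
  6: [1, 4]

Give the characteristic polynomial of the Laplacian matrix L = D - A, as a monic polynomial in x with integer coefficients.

x^6 - 20x^5 + 152x^4 - 544x^3 + 912x^2 - 576x

Each diagonal entry of L is the vertex degree and each off-diagonal entry is -1 where an edge is present, 0 otherwise; in the order [1, 2, 3, 4, 5, 6] the diagonal is [5, 2, 3, 5, 3, 2]. L has integer entries, so p(x) = det(xI - L) has integer coefficients. Expanding the determinant yields x^6 - 20x^5 + 152x^4 - 544x^3 + 912x^2 - 576x. The coefficient of x^5 equals -trace(L) = -20, matching the sum of degrees. By the matrix-tree theorem the graph has (1/6) * product of the nonzero eigenvalues = 96 spanning trees. The largest eigenvalue, 6, is at most the vertex count 6.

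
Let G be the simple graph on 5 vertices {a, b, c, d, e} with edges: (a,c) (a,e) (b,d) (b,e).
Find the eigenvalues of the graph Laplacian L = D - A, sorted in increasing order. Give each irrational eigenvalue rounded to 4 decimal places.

Reading degrees in the order [a, b, c, d, e] gives [2, 2, 1, 1, 2]; set D = diag(2, 2, 1, 1, 2) and form L = D - A. L is symmetric positive semidefinite, so every eigenvalue is real and nonnegative.

[0, 0.3820, 1.3820, 2.6180, 3.6180]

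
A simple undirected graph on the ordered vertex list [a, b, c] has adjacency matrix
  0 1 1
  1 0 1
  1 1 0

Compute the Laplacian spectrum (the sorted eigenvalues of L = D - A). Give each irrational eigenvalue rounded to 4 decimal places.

[0, 3, 3]

Each diagonal entry of L is the vertex degree and each off-diagonal entry is -1 where an edge is present, 0 otherwise; in the order [a, b, c] the diagonal is [2, 2, 2]. Since every row of L sums to 0, the all-ones vector is in the kernel and 0 is an eigenvalue. There is one zero in the spectrum, matching the 1 component. The largest eigenvalue, 3, is at most the vertex count 3.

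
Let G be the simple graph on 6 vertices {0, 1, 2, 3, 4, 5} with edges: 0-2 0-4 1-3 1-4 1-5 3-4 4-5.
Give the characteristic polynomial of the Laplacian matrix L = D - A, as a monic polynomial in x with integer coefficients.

With the vertex order [0, 1, 2, 3, 4, 5], the degrees are [2, 3, 1, 2, 4, 2], giving D = diag(2, 3, 1, 2, 4, 2) and L = D - A. L has integer entries, so p(x) = det(xI - L) has integer coefficients. Expanding the determinant yields x^6 - 14x^5 + 72x^4 - 166x^3 + 164x^2 - 48x. Since p(0) = det(-L) = 0, x divides p(x). The eigenvalues sum to 14, which equals trace(L) = 2|E|.

x^6 - 14x^5 + 72x^4 - 166x^3 + 164x^2 - 48x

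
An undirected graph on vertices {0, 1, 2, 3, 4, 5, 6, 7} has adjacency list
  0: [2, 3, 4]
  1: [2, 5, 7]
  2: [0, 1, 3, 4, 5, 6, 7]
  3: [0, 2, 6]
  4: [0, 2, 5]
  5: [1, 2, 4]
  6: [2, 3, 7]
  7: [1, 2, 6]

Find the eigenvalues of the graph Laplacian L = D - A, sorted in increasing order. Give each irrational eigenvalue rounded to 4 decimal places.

[0, 1.7530, 1.7530, 3.4450, 3.4450, 4.8019, 4.8019, 8]

Reading degrees in the order [0, 1, 2, 3, 4, 5, 6, 7] gives [3, 3, 7, 3, 3, 3, 3, 3]; set D = diag(3, 3, 7, 3, 3, 3, 3, 3) and form L = D - A. L is symmetric positive semidefinite, so every eigenvalue is real and nonnegative. By the matrix-tree theorem the graph has (1/8) * product of the nonzero eigenvalues = 841 spanning trees.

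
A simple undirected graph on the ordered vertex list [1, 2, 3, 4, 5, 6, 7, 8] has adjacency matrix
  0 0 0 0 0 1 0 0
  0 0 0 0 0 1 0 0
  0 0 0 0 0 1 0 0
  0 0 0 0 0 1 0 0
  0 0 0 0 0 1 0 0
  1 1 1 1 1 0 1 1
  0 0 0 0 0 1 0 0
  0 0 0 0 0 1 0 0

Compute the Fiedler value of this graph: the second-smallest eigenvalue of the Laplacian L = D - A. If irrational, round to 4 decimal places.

1

Reading degrees in the order [1, 2, 3, 4, 5, 6, 7, 8] gives [1, 1, 1, 1, 1, 7, 1, 1]; set D = diag(1, 1, 1, 1, 1, 7, 1, 1) and form L = D - A. The smallest Laplacian eigenvalue is always 0. The next one, lambda_2 = 1, measures how hard the graph is to disconnect: larger values mean better connectivity. The eigenvalues sum to 14, which equals trace(L) = 2|E|.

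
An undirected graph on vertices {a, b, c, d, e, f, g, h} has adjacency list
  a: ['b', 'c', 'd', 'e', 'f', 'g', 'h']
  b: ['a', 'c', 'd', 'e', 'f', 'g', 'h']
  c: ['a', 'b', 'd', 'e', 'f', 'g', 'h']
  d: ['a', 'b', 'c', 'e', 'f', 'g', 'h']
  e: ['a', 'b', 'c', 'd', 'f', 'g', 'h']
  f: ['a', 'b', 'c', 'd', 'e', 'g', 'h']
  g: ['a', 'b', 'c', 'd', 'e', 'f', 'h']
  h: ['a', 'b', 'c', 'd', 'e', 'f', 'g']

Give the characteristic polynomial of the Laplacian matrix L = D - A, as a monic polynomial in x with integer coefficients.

x^8 - 56x^7 + 1344x^6 - 17920x^5 + 143360x^4 - 688128x^3 + 1835008x^2 - 2097152x

Reading degrees in the order [a, b, c, d, e, f, g, h] gives [7, 7, 7, 7, 7, 7, 7, 7]; set D = diag(7, 7, 7, 7, 7, 7, 7, 7) and form L = D - A. The eigenvalues of L are [0, 8, 8, 8, 8, 8, 8, 8]; the characteristic polynomial is the product of (x - lambda_i), which multiplies out to x^8 - 56x^7 + 1344x^6 - 17920x^5 + 143360x^4 - 688128x^3 + 1835008x^2 - 2097152x. The coefficient of x^7 equals -trace(L) = -56, matching the sum of degrees. The largest eigenvalue, 8, is at most the vertex count 8.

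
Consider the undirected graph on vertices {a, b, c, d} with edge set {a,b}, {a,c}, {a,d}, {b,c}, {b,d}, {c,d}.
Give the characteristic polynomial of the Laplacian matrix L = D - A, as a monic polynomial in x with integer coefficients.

x^4 - 12x^3 + 48x^2 - 64x

With the vertex order [a, b, c, d], the degrees are [3, 3, 3, 3], giving D = diag(3, 3, 3, 3) and L = D - A. The eigenvalues of L are [0, 4, 4, 4]; the characteristic polynomial is the product of (x - lambda_i), which multiplies out to x^4 - 12x^3 + 48x^2 - 64x. The constant term is 0 because L is singular (the all-ones vector lies in its kernel). There is one zero in the spectrum, matching the 1 component. The largest eigenvalue, 4, is at most the vertex count 4.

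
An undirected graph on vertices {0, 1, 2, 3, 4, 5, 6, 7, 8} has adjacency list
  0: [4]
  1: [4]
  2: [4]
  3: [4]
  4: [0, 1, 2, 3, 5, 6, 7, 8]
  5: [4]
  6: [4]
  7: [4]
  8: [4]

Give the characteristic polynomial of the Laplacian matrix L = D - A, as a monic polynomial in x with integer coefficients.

Each diagonal entry of L is the vertex degree and each off-diagonal entry is -1 where an edge is present, 0 otherwise; in the order [0, 1, 2, 3, 4, 5, 6, 7, 8] the diagonal is [1, 1, 1, 1, 8, 1, 1, 1, 1]. The eigenvalues of L are [0, 1, 1, 1, 1, 1, 1, 1, 9]; the characteristic polynomial is the product of (x - lambda_i), which multiplies out to x^9 - 16x^8 + 84x^7 - 224x^6 + 350x^5 - 336x^4 + 196x^3 - 64x^2 + 9x. The constant term is 0 because L is singular (the all-ones vector lies in its kernel). The largest eigenvalue, 9, is at most the vertex count 9.

x^9 - 16x^8 + 84x^7 - 224x^6 + 350x^5 - 336x^4 + 196x^3 - 64x^2 + 9x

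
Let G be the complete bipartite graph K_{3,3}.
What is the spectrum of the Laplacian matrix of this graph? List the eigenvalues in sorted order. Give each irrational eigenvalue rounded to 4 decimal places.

[0, 3, 3, 3, 3, 6]

The graph has 6 vertices and degree multiset [3, 3, 3, 3, 3, 3]; D is the diagonal matrix of degrees and L = D - A. Since every row of L sums to 0, the all-ones vector is in the kernel and 0 is an eigenvalue.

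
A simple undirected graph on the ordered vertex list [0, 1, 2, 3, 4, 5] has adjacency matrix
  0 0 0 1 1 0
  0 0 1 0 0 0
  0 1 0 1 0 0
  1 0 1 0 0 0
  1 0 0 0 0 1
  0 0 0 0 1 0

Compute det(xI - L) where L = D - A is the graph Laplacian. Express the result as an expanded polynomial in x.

x^6 - 10x^5 + 36x^4 - 56x^3 + 35x^2 - 6x

With the vertex order [0, 1, 2, 3, 4, 5], the degrees are [2, 1, 2, 2, 2, 1], giving D = diag(2, 1, 2, 2, 2, 1) and L = D - A. L has integer entries, so p(x) = det(xI - L) has integer coefficients. Expanding the determinant yields x^6 - 10x^5 + 36x^4 - 56x^3 + 35x^2 - 6x. The constant term is 0 because L is singular (the all-ones vector lies in its kernel). By the matrix-tree theorem the graph has (1/6) * product of the nonzero eigenvalues = 1 spanning tree.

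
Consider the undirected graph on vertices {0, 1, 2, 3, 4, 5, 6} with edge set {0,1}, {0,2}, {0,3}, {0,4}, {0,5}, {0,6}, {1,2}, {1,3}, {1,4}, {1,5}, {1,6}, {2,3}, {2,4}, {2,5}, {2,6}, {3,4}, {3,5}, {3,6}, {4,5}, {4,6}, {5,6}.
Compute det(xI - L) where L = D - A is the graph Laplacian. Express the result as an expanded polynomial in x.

x^7 - 42x^6 + 735x^5 - 6860x^4 + 36015x^3 - 100842x^2 + 117649x

With the vertex order [0, 1, 2, 3, 4, 5, 6], the degrees are [6, 6, 6, 6, 6, 6, 6], giving D = diag(6, 6, 6, 6, 6, 6, 6) and L = D - A. The eigenvalues of L are [0, 7, 7, 7, 7, 7, 7]; the characteristic polynomial is the product of (x - lambda_i), which multiplies out to x^7 - 42x^6 + 735x^5 - 6860x^4 + 36015x^3 - 100842x^2 + 117649x. The coefficient of x^6 equals -trace(L) = -42, matching the sum of degrees. There is one zero in the spectrum, matching the 1 component.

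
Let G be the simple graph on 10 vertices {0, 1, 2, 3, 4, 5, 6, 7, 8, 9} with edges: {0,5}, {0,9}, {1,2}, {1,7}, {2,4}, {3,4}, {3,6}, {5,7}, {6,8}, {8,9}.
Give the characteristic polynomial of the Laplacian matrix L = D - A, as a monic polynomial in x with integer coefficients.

Reading degrees in the order [0, 1, 2, 3, 4, 5, 6, 7, 8, 9] gives [2, 2, 2, 2, 2, 2, 2, 2, 2, 2]; set D = diag(2, 2, 2, 2, 2, 2, 2, 2, 2, 2) and form L = D - A. Computing det(xI - L) by cofactor expansion (or equivalently via sum-over-permutations) gives x^10 - 20x^9 + 170x^8 - 800x^7 + 2275x^6 - 4004x^5 + 4290x^4 - 2640x^3 + 825x^2 - 100x. Since p(0) = det(-L) = 0, x divides p(x). There is one zero in the spectrum, matching the 1 component.

x^10 - 20x^9 + 170x^8 - 800x^7 + 2275x^6 - 4004x^5 + 4290x^4 - 2640x^3 + 825x^2 - 100x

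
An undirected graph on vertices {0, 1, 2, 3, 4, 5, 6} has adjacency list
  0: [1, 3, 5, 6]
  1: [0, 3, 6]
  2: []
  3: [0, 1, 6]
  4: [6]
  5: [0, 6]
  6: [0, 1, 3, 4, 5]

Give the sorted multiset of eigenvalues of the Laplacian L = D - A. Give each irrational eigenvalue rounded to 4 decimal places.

With the vertex order [0, 1, 2, 3, 4, 5, 6], the degrees are [4, 3, 0, 3, 1, 2, 5], giving D = diag(4, 3, 0, 3, 1, 2, 5) and L = D - A. Since every row of L sums to 0, the all-ones vector is in the kernel and 0 is an eigenvalue. The 2 zero eigenvalues correspond to the 2 connected components.

[0, 0, 1, 2, 4, 5, 6]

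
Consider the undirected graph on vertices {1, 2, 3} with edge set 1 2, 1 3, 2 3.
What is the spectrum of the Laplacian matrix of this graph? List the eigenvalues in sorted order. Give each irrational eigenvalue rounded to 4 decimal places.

With the vertex order [1, 2, 3], the degrees are [2, 2, 2], giving D = diag(2, 2, 2) and L = D - A. Since every row of L sums to 0, the all-ones vector is in the kernel and 0 is an eigenvalue.

[0, 3, 3]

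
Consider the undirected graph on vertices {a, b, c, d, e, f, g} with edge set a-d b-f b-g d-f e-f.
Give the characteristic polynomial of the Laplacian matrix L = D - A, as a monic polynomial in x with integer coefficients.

With the vertex order [a, b, c, d, e, f, g], the degrees are [1, 2, 0, 2, 1, 3, 1], giving D = diag(1, 2, 0, 2, 1, 3, 1) and L = D - A. Computing det(xI - L) by cofactor expansion (or equivalently via sum-over-permutations) gives x^7 - 10x^6 + 35x^5 - 52x^4 + 31x^3 - 6x^2. The coefficient of x^6 equals -trace(L) = -10, matching the sum of degrees. The eigenvalues sum to 10, which equals trace(L) = 2|E|. There are 2 zeros in the spectrum, matching the 2 components.

x^7 - 10x^6 + 35x^5 - 52x^4 + 31x^3 - 6x^2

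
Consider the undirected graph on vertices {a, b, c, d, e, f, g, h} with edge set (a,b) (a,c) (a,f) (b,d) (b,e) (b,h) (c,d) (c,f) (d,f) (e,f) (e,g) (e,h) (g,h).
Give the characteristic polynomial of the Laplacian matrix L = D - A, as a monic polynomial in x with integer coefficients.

x^8 - 26x^7 + 281x^6 - 1630x^5 + 5446x^4 - 10368x^3 + 10208x^2 - 3840x

With the vertex order [a, b, c, d, e, f, g, h], the degrees are [3, 4, 3, 3, 4, 4, 2, 3], giving D = diag(3, 4, 3, 3, 4, 4, 2, 3) and L = D - A. Computing det(xI - L) by cofactor expansion (or equivalently via sum-over-permutations) gives x^8 - 26x^7 + 281x^6 - 1630x^5 + 5446x^4 - 10368x^3 + 10208x^2 - 3840x. Since p(0) = det(-L) = 0, x divides p(x).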